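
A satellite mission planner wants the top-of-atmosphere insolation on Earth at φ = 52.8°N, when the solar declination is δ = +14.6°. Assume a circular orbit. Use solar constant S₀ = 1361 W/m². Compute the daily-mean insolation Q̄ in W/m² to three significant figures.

Q̄ ≈ 405 W/m²

cos H₀ = −tan(+52.8°) tan(+14.600°) = -0.3432, H₀ = 1.9211 rad.
Bracket: H₀ sin φ sin δ + cos φ cos δ sin H₀ = 1.9211×0.79653×0.25207 + 0.60460×0.96771×0.93927 = 0.385721 + 0.549546 = 0.935267.
Q̄ = (S₀/π) × [bracket] = (1361/π) × 0.935267 = 405.2 W/m².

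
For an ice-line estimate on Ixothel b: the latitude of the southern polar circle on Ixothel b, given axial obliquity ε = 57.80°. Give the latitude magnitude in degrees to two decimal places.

The polar circle is the lowest latitude that experiences at least one full rotation of continuous darkness at the northern-summer solstice; it lies at |φ| = 90° − ε = 90° − 57.80° = 32.20°.

32.20°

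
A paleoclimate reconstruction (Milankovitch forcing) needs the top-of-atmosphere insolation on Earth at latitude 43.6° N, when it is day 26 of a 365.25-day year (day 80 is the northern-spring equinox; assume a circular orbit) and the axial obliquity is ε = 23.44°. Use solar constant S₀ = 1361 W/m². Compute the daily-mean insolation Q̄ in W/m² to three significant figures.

Solar longitude: λ_s = 360° × (26 − 80)/365.25 = -53.224°, i.e. -53.224° + 360° = 306.776°.
sin δ = sin 23.44° × sin 306.776° = -0.31862, so δ = -18.580°.
cos H₀ = −tan(+43.6°) tan(-18.580°) = 0.3201, H₀ = 1.2450 rad.
Bracket: H₀ sin φ sin δ + cos φ cos δ sin H₀ = 1.2450×0.68962×-0.31862 + 0.72417×0.94788×0.94738 = -0.273560 + 0.650307 = 0.376747.
Q̄ = (S₀/π) × [bracket] = (1361/π) × 0.376747 = 163.2 W/m².

Q̄ ≈ 163 W/m²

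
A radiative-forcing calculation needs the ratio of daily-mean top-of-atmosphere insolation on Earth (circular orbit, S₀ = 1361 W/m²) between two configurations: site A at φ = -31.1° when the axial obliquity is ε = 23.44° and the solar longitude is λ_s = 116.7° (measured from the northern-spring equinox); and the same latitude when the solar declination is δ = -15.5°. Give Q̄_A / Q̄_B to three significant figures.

— Configuration A (φ=-31.1°):
Solar declination: sin δ = sin ε · sin λ_s = sin 23.44° × sin 116.7° = 0.35537, so δ = +20.816°.
cos H₀ = −tan(-31.1°) tan(+20.816°) = 0.2293, H₀ = 1.3394 rad.
Bracket: H₀ sin φ sin δ + cos φ cos δ sin H₀ = 1.3394×-0.51653×0.35537 + 0.85627×0.93472×0.97335 = -0.245859 + 0.779043 = 0.533184.
Q̄ = (S₀/π) × [bracket] = (1361/π) × 0.533184 = 230.99 W/m².
— Configuration B (φ=-31.1°):
cos H₀ = −tan(-31.1°) tan(-15.500°) = -0.1673, H₀ = 1.7389 rad.
Bracket: H₀ sin φ sin δ + cos φ cos δ sin H₀ = 1.7389×-0.51653×-0.26724 + 0.85627×0.96363×0.98591 = 0.240033 + 0.813501 = 1.053534.
Q̄ = (S₀/π) × [bracket] = (1361/π) × 1.053534 = 456.41 W/m².
Ratio Q̄_A / Q̄_B = 230.99 / 456.41 = 0.5061.

Q̄_A / Q̄_B ≈ 0.506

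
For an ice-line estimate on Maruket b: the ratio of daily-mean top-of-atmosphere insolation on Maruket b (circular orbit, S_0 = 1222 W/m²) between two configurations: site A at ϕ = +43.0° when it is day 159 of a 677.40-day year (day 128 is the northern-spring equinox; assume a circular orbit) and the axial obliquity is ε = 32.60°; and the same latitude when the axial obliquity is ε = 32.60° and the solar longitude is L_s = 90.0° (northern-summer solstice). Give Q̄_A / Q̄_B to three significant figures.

Q̄_A / Q̄_B ≈ 0.684

— Configuration A (ϕ=+43.0°):
Solar longitude: L_s = 360° × (159 − 128)/677.40 = 16.475°.
sin δ = sin 32.60° × sin 16.475° = 0.15279, so δ = +8.789°.
cos h₀ = −tan(+43.0°) tan(+8.789°) = -0.1442, h₀ = 1.7155 rad.
Bracket: h₀ sin ϕ sin δ + cos ϕ cos δ sin h₀ = 1.7155×0.68200×0.15279 + 0.73135×0.98826×0.98955 = 0.178760 + 0.715211 = 0.893971.
Q̄ = (S_0/π) × [bracket] = (1222/π) × 0.893971 = 347.73 W/m².
— Configuration B (ϕ=+43.0°):
Solar declination: sin δ = sin ε · sin L_s = sin 32.60° × sin 90.0° = 0.53877, so δ = +32.600°.
cos h₀ = −tan(+43.0°) tan(+32.600°) = -0.5964, h₀ = 2.2098 rad.
Bracket: h₀ sin ϕ sin δ + cos ϕ cos δ sin h₀ = 2.2098×0.68200×0.53877 + 0.73135×0.84245×0.80271 = 0.811971 + 0.494570 = 1.306541.
Q̄ = (S_0/π) × [bracket] = (1222/π) × 1.306541 = 508.21 W/m².
Ratio Q̄_A / Q̄_B = 347.73 / 508.21 = 0.6842.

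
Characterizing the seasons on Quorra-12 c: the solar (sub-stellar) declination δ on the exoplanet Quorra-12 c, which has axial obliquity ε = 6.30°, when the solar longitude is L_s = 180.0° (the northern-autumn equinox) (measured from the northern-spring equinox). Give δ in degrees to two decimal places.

δ = +0.00°

sin δ = sin ε · sin L_s = sin 6.30° × sin 180.0° = 0.000000.
δ = arcsin(0.000000) = +0.00°.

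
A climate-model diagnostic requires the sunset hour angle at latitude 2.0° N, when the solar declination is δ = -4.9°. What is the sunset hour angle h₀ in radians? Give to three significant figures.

cos h₀ = −tan ϕ · tan δ = −tan(+2.0°) × tan(-4.900°) = 0.0030, so h₀ = 1.5678 rad = 89.83°.

h₀ = 1.57 rad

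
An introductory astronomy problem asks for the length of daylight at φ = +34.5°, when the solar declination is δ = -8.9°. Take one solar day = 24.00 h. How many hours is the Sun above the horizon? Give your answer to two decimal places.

cos H₀ = −tan φ · tan δ = −tan(+34.5°) × tan(-8.900°) = 0.1076, so H₀ = 1.4630 rad = 83.82°.
Daylight = 2H₀/(2π) × 24.00 h = (1.4630/π) × 24.00 = 11.18 h.

11.18 h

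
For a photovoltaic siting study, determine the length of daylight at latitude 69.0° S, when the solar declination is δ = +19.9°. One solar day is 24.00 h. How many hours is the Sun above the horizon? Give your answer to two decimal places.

2.59 h

cos h₀ = −tan ϕ · tan δ = −tan(-69.0°) × tan(+19.900°) = 0.9430, so h₀ = 0.3392 rad = 19.43°.
Daylight = 2h₀/(2π) × 24.00 h = (0.3392/π) × 24.00 = 2.59 h.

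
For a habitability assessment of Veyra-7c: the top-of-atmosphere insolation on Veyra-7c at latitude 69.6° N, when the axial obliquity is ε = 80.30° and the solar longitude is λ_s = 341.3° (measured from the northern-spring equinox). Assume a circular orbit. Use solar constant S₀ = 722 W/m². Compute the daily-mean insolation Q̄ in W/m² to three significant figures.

Solar declination: sin δ = sin ε · sin λ_s = sin 80.30° × sin 341.3° = -0.31603, so δ = -18.423°.
cos H₀ = −tan(+69.6°) tan(-18.423°) = 0.8957, H₀ = 0.4608 rad.
Bracket: H₀ sin φ sin δ + cos φ cos δ sin H₀ = 0.4608×0.93728×-0.31603 + 0.34857×0.94875×0.44470 = -0.136493 + 0.147065 = 0.010572.
Q̄ = (S₀/π) × [bracket] = (722/π) × 0.010572 = 2.430 W/m².

Q̄ ≈ 2.43 W/m²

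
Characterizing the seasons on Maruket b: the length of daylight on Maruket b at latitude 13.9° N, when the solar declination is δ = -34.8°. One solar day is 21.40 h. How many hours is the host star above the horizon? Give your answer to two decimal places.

cos H₀ = −tan φ · tan δ = −tan(+13.9°) × tan(-34.800°) = 0.1720, so H₀ = 1.3979 rad = 80.10°.
Daylight = 2H₀/(2π) × 21.40 h = (1.3979/π) × 21.40 = 9.52 h.

9.52 h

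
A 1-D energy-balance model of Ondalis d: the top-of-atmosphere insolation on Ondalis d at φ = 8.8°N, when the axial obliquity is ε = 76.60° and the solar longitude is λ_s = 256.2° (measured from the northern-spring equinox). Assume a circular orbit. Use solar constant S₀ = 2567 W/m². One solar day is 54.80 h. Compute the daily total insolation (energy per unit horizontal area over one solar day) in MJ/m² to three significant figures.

Solar declination: sin δ = sin ε · sin λ_s = sin 76.60° × sin 256.2° = -0.94470, so δ = -70.856°.
cos H₀ = −tan(+8.8°) tan(-70.856°) = 0.4459, H₀ = 1.1086 rad.
Bracket: H₀ sin φ sin δ + cos φ cos δ sin H₀ = 1.1086×0.15299×-0.94470 + 0.98823×0.32795×0.89506 = -0.160226 + 0.290080 = 0.129854.
Q̄ = (S₀/π) × [bracket] = (2567/π) × 0.129854 = 106.10 W/m².
Daily total = Q̄ × 54.80 h × 3600 s/h = 106.10 × 54.80 × 3600 / 10⁶ = 20.93 MJ/m².

20.9 MJ/m²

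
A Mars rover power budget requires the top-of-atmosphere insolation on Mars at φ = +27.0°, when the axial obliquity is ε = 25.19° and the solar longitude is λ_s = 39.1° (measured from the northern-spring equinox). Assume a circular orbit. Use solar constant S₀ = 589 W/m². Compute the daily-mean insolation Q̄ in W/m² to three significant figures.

Solar declination: sin δ = sin ε · sin λ_s = sin 25.19° × sin 39.1° = 0.26843, so δ = +15.571°.
cos H₀ = −tan(+27.0°) tan(+15.571°) = -0.1420, H₀ = 1.7133 rad.
Bracket: H₀ sin φ sin δ + cos φ cos δ sin H₀ = 1.7133×0.45399×0.26843 + 0.89101×0.96330×0.98987 = 0.208791 + 0.849615 = 1.058406.
Q̄ = (S₀/π) × [bracket] = (589/π) × 1.058406 = 198.4 W/m².

Q̄ ≈ 198 W/m²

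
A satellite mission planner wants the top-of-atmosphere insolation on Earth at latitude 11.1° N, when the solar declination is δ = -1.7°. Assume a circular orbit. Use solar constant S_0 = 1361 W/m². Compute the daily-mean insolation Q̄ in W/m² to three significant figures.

Q̄ ≈ 421 W/m²

cos h₀ = −tan(+11.1°) tan(-1.700°) = 0.0058, h₀ = 1.5650 rad.
Bracket: h₀ sin ϕ sin δ + cos ϕ cos δ sin h₀ = 1.5650×0.19252×-0.02967 + 0.98129×0.99956×0.99998 = -0.008939 + 0.980839 = 0.971900.
Q̄ = (S_0/π) × [bracket] = (1361/π) × 0.971900 = 421.0 W/m².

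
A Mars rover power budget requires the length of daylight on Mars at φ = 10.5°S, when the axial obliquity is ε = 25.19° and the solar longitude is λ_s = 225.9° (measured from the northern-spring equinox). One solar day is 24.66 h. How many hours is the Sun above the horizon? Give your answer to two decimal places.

12.80 h

Solar declination: sin δ = sin ε · sin λ_s = sin 25.19° × sin 225.9° = -0.30565, so δ = -17.797°.
cos H₀ = −tan φ · tan δ = −tan(-10.5°) × tan(-17.797°) = -0.0595, so H₀ = 1.6303 rad = 93.41°.
Daylight = 2H₀/(2π) × 24.66 h = (1.6303/π) × 24.66 = 12.80 h.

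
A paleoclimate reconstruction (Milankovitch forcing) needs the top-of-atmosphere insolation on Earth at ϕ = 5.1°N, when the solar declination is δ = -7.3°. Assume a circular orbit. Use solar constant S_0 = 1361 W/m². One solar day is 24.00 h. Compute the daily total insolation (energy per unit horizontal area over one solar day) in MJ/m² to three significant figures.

36.3 MJ/m²

cos h₀ = −tan(+5.1°) tan(-7.300°) = 0.0114, h₀ = 1.5594 rad.
Bracket: h₀ sin ϕ sin δ + cos ϕ cos δ sin h₀ = 1.5594×0.08889×-0.12706 + 0.99604×0.99189×0.99993 = -0.017612 + 0.987893 = 0.970281.
Q̄ = (S_0/π) × [bracket] = (1361/π) × 0.970281 = 420.34 W/m².
Daily total = Q̄ × 24.00 h × 3600 s/h = 420.34 × 24.00 × 3600 / 10⁶ = 36.32 MJ/m².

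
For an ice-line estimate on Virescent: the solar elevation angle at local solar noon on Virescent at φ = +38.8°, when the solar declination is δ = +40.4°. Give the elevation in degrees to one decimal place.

88.4°

At local noon the hour angle is zero, so the zenith angle equals |φ − δ| = |+38.8° − (+40.400°)| = 1.600°.
Elevation = 90° − 1.600° = 88.4°.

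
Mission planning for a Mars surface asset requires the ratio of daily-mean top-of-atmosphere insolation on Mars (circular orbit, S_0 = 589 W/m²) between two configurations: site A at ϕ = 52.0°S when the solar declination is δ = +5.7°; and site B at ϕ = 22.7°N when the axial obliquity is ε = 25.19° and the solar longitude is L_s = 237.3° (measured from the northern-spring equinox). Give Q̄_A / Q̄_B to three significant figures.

— Configuration A (ϕ=-52.0°):
cos h₀ = −tan(-52.0°) tan(+5.700°) = 0.1278, h₀ = 1.4427 rad.
Bracket: h₀ sin ϕ sin δ + cos ϕ cos δ sin h₀ = 1.4427×-0.78801×0.09932 + 0.61566×0.99506×0.99181 = -0.112913 + 0.607601 = 0.494688.
Q̄ = (S_0/π) × [bracket] = (589/π) × 0.494688 = 92.746 W/m².
— Configuration B (ϕ=+22.7°):
Solar declination: sin δ = sin ε · sin L_s = sin 25.19° × sin 237.3° = -0.35816, so δ = -20.988°.
cos h₀ = −tan(+22.7°) tan(-20.988°) = 0.1605, h₀ = 1.4096 rad.
Bracket: h₀ sin ϕ sin δ + cos ϕ cos δ sin h₀ = 1.4096×0.38591×-0.35816 + 0.92254×0.93366×0.98704 = -0.194831 + 0.850176 = 0.655345.
Q̄ = (S_0/π) × [bracket] = (589/π) × 0.655345 = 122.87 W/m².
Ratio Q̄_A / Q̄_B = 92.746 / 122.87 = 0.7548.

Q̄_A / Q̄_B ≈ 0.755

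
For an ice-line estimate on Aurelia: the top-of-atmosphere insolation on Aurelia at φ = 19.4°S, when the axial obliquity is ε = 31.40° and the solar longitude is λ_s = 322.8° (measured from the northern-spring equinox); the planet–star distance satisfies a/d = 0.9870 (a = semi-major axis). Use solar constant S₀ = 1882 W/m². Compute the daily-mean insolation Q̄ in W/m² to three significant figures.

Solar declination: sin δ = sin ε · sin λ_s = sin 31.40° × sin 322.8° = -0.31500, so δ = -18.361°.
cos H₀ = −tan(-19.4°) tan(-18.361°) = -0.1169, H₀ = 1.6879 rad.
Bracket: H₀ sin φ sin δ + cos φ cos δ sin H₀ = 1.6879×-0.33216×-0.31500 + 0.94322×0.94909×0.99315 = 0.176606 + 0.889069 = 1.065675.
Inverse-square distance factor (a/d)² = 0.9870² = 0.974169.
Q̄ = (S₀/π) × 0.974169 × [bracket] = (1882/π) × 0.974169 × 1.065675 = 621.9 W/m².

Q̄ ≈ 622 W/m²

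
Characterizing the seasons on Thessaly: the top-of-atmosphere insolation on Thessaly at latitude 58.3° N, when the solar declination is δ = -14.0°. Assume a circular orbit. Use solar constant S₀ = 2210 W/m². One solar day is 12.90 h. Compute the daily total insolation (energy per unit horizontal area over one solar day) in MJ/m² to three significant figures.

cos H₀ = −tan(+58.3°) tan(-14.000°) = 0.4037, H₀ = 1.1552 rad.
Bracket: H₀ sin φ sin δ + cos φ cos δ sin H₀ = 1.1552×0.85081×-0.24192 + 0.52547×0.97030×0.91489 = -0.237772 + 0.466469 = 0.228697.
Q̄ = (S₀/π) × [bracket] = (2210/π) × 0.228697 = 160.88 W/m².
Daily total = Q̄ × 12.90 h × 3600 s/h = 160.88 × 12.90 × 3600 / 10⁶ = 7.471 MJ/m².

7.47 MJ/m²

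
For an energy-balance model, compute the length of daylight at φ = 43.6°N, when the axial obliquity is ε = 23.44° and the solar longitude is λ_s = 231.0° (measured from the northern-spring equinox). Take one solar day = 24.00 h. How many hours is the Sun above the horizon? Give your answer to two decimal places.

9.60 h

Solar declination: sin δ = sin ε · sin λ_s = sin 23.44° × sin 231.0° = -0.30914, so δ = -18.007°.
cos H₀ = −tan φ · tan δ = −tan(+43.6°) × tan(-18.007°) = 0.3096, so H₀ = 1.2561 rad = 71.97°.
Daylight = 2H₀/(2π) × 24.00 h = (1.2561/π) × 24.00 = 9.60 h.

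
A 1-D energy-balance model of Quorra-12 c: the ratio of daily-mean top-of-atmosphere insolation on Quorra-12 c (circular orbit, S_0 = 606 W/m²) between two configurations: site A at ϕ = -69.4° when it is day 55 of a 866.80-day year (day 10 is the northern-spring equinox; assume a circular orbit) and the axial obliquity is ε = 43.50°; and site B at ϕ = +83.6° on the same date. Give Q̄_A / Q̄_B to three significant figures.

— Configuration A (ϕ=-69.4°):
Solar longitude: L_s = 360° × (55 − 10)/866.80 = 18.689°.
sin δ = sin 43.50° × sin 18.689° = 0.22058, so δ = +12.743°.
cos h₀ = −tan(-69.4°) tan(+12.743°) = 0.6016, h₀ = 0.9252 rad.
Bracket: h₀ sin ϕ sin δ + cos ϕ cos δ sin h₀ = 0.9252×-0.93606×0.22058 + 0.35184×0.97537×0.79876 = -0.191032 + 0.274114 = 0.083082.
Q̄ = (S_0/π) × [bracket] = (606/π) × 0.083082 = 16.026 W/m².
— Configuration B (ϕ=+83.6°):
cos h₀ = −tan(+83.6°) tan(+12.743°) = -2.0161 ≤ −1 ⇒ polar day, h₀ = π.
Bracket: h₀ sin ϕ sin δ + cos ϕ cos δ sin h₀ = 3.1416×0.99377×0.22058 + 0.11147×0.97537×0.00000 = 0.688657 + 0.000000 = 0.688657.
Q̄ = (S_0/π) × [bracket] = (606/π) × 0.688657 = 132.84 W/m².
Ratio Q̄_A / Q̄_B = 16.026 / 132.84 = 0.1206.

Q̄_A / Q̄_B ≈ 0.121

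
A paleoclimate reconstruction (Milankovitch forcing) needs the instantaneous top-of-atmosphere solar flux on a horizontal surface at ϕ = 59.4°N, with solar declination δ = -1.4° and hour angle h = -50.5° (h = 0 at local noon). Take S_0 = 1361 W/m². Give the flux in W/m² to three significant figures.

412 W/m²

cos θ_z = sin ϕ sin δ + cos ϕ cos δ cos h = -0.021030 + 0.323694 = 0.302664.
Flux = S_0 · cos θ_z = 1361 × 0.302664 = 411.9 W/m².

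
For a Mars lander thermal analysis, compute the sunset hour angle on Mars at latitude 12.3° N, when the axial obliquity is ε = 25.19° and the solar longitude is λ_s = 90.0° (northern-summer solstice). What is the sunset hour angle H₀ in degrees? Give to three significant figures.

Solar declination: sin δ = sin ε · sin λ_s = sin 25.19° × sin 90.0° = 0.42562, so δ = +25.190°.
cos H₀ = −tan φ · tan δ = −tan(+12.3°) × tan(+25.190°) = -0.1026, so H₀ = 1.6735 rad = 95.89°.

H₀ = 95.9°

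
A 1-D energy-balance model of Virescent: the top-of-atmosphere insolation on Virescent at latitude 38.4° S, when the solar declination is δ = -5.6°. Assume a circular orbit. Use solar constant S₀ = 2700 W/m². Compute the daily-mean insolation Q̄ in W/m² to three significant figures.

Q̄ ≈ 754 W/m²

cos H₀ = −tan(-38.4°) tan(-5.600°) = -0.0777, H₀ = 1.6486 rad.
Bracket: H₀ sin φ sin δ + cos φ cos δ sin H₀ = 1.6486×-0.62115×-0.09758 + 0.78369×0.99523×0.99698 = 0.099925 + 0.777596 = 0.877521.
Q̄ = (S₀/π) × [bracket] = (2700/π) × 0.877521 = 754.2 W/m².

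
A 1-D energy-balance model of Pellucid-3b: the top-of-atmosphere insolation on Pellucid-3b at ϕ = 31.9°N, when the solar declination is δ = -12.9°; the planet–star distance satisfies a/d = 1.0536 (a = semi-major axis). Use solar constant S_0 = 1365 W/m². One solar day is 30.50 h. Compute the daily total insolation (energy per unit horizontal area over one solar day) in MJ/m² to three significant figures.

cos h₀ = −tan(+31.9°) tan(-12.900°) = 0.1426, h₀ = 1.4278 rad.
Bracket: h₀ sin ϕ sin δ + cos ϕ cos δ sin h₀ = 1.4278×0.52844×-0.22325 + 0.84897×0.97476×0.98979 = -0.168444 + 0.819093 = 0.650649.
Inverse-square distance factor (a/d)² = 1.0536² = 1.110073.
Q̄ = (S_0/π) × 1.110073 × [bracket] = (1365/π) × 1.110073 × 0.650649 = 313.82 W/m².
Daily total = Q̄ × 30.50 h × 3600 s/h = 313.82 × 30.50 × 3600 / 10⁶ = 34.46 MJ/m².

34.5 MJ/m²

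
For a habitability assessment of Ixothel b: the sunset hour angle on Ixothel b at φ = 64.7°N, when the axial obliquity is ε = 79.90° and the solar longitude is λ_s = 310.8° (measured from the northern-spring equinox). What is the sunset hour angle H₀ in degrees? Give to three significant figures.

Solar declination: sin δ = sin ε · sin λ_s = sin 79.90° × sin 310.8° = -0.74526, so δ = -48.182°.
cos H₀ = −tan φ · tan δ = 2.3646 ≥ 1, so the host star never rises (polar night) and H₀ = 0.

H₀ = 0.00°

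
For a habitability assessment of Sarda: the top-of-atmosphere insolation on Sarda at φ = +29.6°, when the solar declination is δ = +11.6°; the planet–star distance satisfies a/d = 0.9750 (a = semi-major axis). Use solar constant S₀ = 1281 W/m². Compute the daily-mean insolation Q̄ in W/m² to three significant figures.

Q̄ ≈ 393 W/m²

cos H₀ = −tan(+29.6°) tan(+11.600°) = -0.1166, H₀ = 1.6877 rad.
Bracket: H₀ sin φ sin δ + cos φ cos δ sin H₀ = 1.6877×0.49394×0.20108 + 0.86949×0.97958×0.99318 = 0.167625 + 0.845926 = 1.013551.
Inverse-square distance factor (a/d)² = 0.9750² = 0.950625.
Q̄ = (S₀/π) × 0.950625 × [bracket] = (1281/π) × 0.950625 × 1.013551 = 392.9 W/m².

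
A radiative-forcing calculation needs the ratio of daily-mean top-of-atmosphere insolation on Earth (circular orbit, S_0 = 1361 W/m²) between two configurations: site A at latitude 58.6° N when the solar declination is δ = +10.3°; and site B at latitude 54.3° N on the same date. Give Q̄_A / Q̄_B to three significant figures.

— Configuration A (ϕ=+58.6°):
cos h₀ = −tan(+58.6°) tan(+10.300°) = -0.2977, h₀ = 1.8731 rad.
Bracket: h₀ sin ϕ sin δ + cos ϕ cos δ sin h₀ = 1.8731×0.85355×0.17880 + 0.52101×0.98389×0.95465 = 0.285863 + 0.489369 = 0.775232.
Q̄ = (S_0/π) × [bracket] = (1361/π) × 0.775232 = 335.85 W/m².
— Configuration B (ϕ=+54.3°):
cos h₀ = −tan(+54.3°) tan(+10.300°) = -0.2529, h₀ = 1.8265 rad.
Bracket: h₀ sin ϕ sin δ + cos ϕ cos δ sin h₀ = 1.8265×0.81208×0.17880 + 0.58354×0.98389×0.96749 = 0.265208 + 0.555474 = 0.820682.
Q̄ = (S_0/π) × [bracket] = (1361/π) × 0.820682 = 355.54 W/m².
Ratio Q̄_A / Q̄_B = 335.85 / 355.54 = 0.9446.

Q̄_A / Q̄_B ≈ 0.945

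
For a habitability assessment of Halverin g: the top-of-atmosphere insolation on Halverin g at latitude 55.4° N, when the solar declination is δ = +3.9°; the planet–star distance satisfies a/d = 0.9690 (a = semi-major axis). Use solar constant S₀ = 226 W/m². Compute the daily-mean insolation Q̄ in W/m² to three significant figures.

cos H₀ = −tan(+55.4°) tan(+3.900°) = -0.0988, H₀ = 1.6698 rad.
Bracket: H₀ sin φ sin δ + cos φ cos δ sin H₀ = 1.6698×0.82314×0.06802 + 0.56784×0.99768×0.99511 = 0.093492 + 0.563752 = 0.657244.
Inverse-square distance factor (a/d)² = 0.9690² = 0.938961.
Q̄ = (S₀/π) × 0.938961 × [bracket] = (226/π) × 0.938961 × 0.657244 = 44.39 W/m².

Q̄ ≈ 44.4 W/m²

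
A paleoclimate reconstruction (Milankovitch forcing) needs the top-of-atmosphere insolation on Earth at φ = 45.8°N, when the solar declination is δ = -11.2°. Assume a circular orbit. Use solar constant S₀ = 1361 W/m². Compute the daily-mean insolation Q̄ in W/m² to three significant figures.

cos H₀ = −tan(+45.8°) tan(-11.200°) = 0.2036, H₀ = 1.3657 rad.
Bracket: H₀ sin φ sin δ + cos φ cos δ sin H₀ = 1.3657×0.71691×-0.19423 + 0.69717×0.98096×0.97905 = -0.190167 + 0.669568 = 0.479401.
Q̄ = (S₀/π) × [bracket] = (1361/π) × 0.479401 = 207.7 W/m².

Q̄ ≈ 208 W/m²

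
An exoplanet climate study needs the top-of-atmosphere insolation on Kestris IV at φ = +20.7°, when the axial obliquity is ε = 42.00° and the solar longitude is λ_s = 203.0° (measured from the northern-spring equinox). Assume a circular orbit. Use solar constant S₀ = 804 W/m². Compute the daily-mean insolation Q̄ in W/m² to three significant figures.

Q̄ ≈ 195 W/m²

Solar declination: sin δ = sin ε · sin λ_s = sin 42.00° × sin 203.0° = -0.26145, so δ = -15.156°.
cos H₀ = −tan(+20.7°) tan(-15.156°) = 0.1024, H₀ = 1.4683 rad.
Bracket: H₀ sin φ sin δ + cos φ cos δ sin H₀ = 1.4683×0.35347×-0.26145 + 0.93544×0.96522×0.99475 = -0.135693 + 0.898165 = 0.762472.
Q̄ = (S₀/π) × [bracket] = (804/π) × 0.762472 = 195.1 W/m².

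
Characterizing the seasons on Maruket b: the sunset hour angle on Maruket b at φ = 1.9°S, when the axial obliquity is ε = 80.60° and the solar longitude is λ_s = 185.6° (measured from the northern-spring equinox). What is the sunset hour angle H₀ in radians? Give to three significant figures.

Solar declination: sin δ = sin ε · sin λ_s = sin 80.60° × sin 185.6° = -0.09627, so δ = -5.525°.
cos H₀ = −tan φ · tan δ = −tan(-1.9°) × tan(-5.525°) = -0.0032, so H₀ = 1.5740 rad = 90.18°.

H₀ = 1.57 rad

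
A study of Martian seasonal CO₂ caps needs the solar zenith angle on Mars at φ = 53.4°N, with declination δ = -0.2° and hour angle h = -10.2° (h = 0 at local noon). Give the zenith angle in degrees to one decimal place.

θ_z = 54.3°

cos θ_z = sin φ sin δ + cos φ cos δ cos h = -0.002802 + 0.586798 = 0.583996.
θ_z = arccos(0.583996) = 54.3°.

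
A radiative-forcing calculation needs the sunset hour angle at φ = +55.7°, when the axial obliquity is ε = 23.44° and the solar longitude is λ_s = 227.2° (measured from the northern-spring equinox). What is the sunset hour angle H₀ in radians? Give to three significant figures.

Solar declination: sin δ = sin ε · sin λ_s = sin 23.44° × sin 227.2° = -0.29187, so δ = -16.970°.
cos H₀ = −tan φ · tan δ = −tan(+55.7°) × tan(-16.970°) = 0.4473, so H₀ = 1.1070 rad = 63.43°.

H₀ = 1.11 rad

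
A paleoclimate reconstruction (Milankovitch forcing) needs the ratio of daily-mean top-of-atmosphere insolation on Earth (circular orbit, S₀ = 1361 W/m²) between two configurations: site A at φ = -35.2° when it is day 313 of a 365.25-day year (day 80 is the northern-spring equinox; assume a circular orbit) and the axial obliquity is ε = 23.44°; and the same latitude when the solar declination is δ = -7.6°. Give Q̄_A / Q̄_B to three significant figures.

Q̄_A / Q̄_B ≈ 1.15

— Configuration A (φ=-35.2°):
Solar longitude: λ_s = 360° × (313 − 80)/365.25 = 229.651°.
sin δ = sin 23.44° × sin 229.651° = -0.30316, so δ = -17.648°.
cos H₀ = −tan(-35.2°) tan(-17.648°) = -0.2244, H₀ = 1.7971 rad.
Bracket: H₀ sin φ sin δ + cos φ cos δ sin H₀ = 1.7971×-0.57643×-0.30316 + 0.81714×0.95294×0.97449 = 0.314044 + 0.758821 = 1.072865.
Q̄ = (S₀/π) × [bracket] = (1361/π) × 1.072865 = 464.79 W/m².
— Configuration B (φ=-35.2°):
cos H₀ = −tan(-35.2°) tan(-7.600°) = -0.0941, H₀ = 1.6651 rad.
Bracket: H₀ sin φ sin δ + cos φ cos δ sin H₀ = 1.6651×-0.57643×-0.13226 + 0.81714×0.99122×0.99556 = 0.126945 + 0.806369 = 0.933314.
Q̄ = (S₀/π) × [bracket] = (1361/π) × 0.933314 = 404.33 W/m².
Ratio Q̄_A / Q̄_B = 464.79 / 404.33 = 1.150.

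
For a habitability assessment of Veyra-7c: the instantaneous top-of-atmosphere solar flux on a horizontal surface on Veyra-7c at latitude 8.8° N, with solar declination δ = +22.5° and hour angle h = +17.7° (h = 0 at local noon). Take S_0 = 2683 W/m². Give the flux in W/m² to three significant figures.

cos θ_z = sin ϕ sin δ + cos ϕ cos δ cos h = 0.058545 + 0.869784 = 0.928329.
Flux = S_0 · cos θ_z = 2683 × 0.928329 = 2491 W/m².

2.49e+03 W/m²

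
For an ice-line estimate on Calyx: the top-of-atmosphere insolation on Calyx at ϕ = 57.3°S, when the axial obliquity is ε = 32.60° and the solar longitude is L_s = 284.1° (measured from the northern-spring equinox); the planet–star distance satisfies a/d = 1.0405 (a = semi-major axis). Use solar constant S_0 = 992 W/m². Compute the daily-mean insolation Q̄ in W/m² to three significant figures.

Solar declination: sin δ = sin ε · sin L_s = sin 32.60° × sin 284.1° = -0.52254, so δ = -31.503°.
cos h₀ = −tan(-57.3°) tan(-31.503°) = -0.9546, h₀ = 2.8392 rad.
Bracket: h₀ sin ϕ sin δ + cos ϕ cos δ sin h₀ = 2.8392×-0.84151×-0.52254 + 0.54024×0.85262×0.29777 = 1.248461 + 0.137159 = 1.385620.
Inverse-square distance factor (a/d)² = 1.0405² = 1.082640.
Q̄ = (S_0/π) × 1.082640 × [bracket] = (992/π) × 1.082640 × 1.385620 = 473.7 W/m².

Q̄ ≈ 474 W/m²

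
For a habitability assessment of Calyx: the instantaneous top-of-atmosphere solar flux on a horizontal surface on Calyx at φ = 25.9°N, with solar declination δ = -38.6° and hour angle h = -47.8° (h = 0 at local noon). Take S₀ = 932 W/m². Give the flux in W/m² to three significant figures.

186 W/m²

cos θ_z = sin φ sin δ + cos φ cos δ cos h = -0.272512 + 0.472235 = 0.199723.
Flux = S₀ · cos θ_z = 932 × 0.199723 = 186.1 W/m².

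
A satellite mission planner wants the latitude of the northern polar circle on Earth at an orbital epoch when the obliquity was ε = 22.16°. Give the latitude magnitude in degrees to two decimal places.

The polar circle is the lowest latitude that experiences at least one full rotation of continuous daylight at the northern-summer solstice; it lies at |φ| = 90° − ε = 90° − 22.16° = 67.84°.

67.84°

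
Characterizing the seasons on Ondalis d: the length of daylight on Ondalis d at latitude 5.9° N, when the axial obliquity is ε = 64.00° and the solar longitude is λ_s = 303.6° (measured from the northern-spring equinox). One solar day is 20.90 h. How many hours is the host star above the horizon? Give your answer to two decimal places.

Solar declination: sin δ = sin ε · sin λ_s = sin 64.00° × sin 303.6° = -0.74862, so δ = -48.471°.
cos H₀ = −tan φ · tan δ = −tan(+5.9°) × tan(-48.471°) = 0.1167, so H₀ = 1.4538 rad = 83.30°.
Daylight = 2H₀/(2π) × 20.90 h = (1.4538/π) × 20.90 = 9.67 h.

9.67 h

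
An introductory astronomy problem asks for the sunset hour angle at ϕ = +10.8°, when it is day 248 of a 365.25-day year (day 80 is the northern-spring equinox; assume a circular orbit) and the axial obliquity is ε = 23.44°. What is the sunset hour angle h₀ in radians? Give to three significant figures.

Solar longitude: L_s = 360° × (248 − 80)/365.25 = 165.585°.
sin δ = sin 23.44° × sin 165.585° = 0.09903, so δ = +5.683°.
cos h₀ = −tan ϕ · tan δ = −tan(+10.8°) × tan(+5.683°) = -0.0190, so h₀ = 1.5898 rad = 91.09°.

h₀ = 1.59 rad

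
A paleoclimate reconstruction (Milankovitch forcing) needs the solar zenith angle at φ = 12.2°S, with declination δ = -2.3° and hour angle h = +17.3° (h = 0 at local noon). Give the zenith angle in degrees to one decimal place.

θ_z = 19.8°

cos θ_z = sin φ sin δ + cos φ cos δ cos h = 0.008481 + 0.932447 = 0.940928.
θ_z = arccos(0.940928) = 19.8°.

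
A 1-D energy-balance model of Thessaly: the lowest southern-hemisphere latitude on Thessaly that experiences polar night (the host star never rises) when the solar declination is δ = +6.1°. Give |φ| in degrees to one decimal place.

Polar night requires cos H₀ = −tan φ tan δ ≥ 1, i.e. tan φ tan δ ≤ −1.
The boundary is |tan φ| · |tan δ| = 1, so |φ| = 90° − |δ| = 90° − 6.1° = 83.9° in the southern hemisphere.

|φ| = 83.9°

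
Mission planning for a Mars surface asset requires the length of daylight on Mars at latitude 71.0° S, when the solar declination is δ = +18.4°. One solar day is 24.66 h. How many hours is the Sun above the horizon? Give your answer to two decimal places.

2.05 h

cos h₀ = −tan ϕ · tan δ = −tan(-71.0°) × tan(+18.400°) = 0.9661, so h₀ = 0.2611 rad = 14.96°.
Daylight = 2h₀/(2π) × 24.66 h = (0.2611/π) × 24.66 = 2.05 h.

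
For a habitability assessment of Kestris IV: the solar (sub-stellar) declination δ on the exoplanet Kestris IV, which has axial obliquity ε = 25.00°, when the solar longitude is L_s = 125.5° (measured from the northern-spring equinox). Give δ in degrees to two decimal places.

sin δ = sin ε · sin L_s = sin 25.00° × sin 125.5° = 0.344060.
δ = arcsin(0.344060) = +20.12°.

δ = +20.12°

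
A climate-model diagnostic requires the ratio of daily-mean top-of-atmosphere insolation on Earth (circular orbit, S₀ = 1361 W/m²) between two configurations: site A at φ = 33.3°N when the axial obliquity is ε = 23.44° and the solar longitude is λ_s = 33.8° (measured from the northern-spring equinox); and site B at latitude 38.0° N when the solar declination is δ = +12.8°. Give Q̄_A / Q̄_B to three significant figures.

Q̄_A / Q̄_B ≈ 1.02

— Configuration A (φ=+33.3°):
Solar declination: sin δ = sin ε · sin λ_s = sin 23.44° × sin 33.8° = 0.22129, so δ = +12.785°.
cos H₀ = −tan(+33.3°) tan(+12.785°) = -0.1491, H₀ = 1.7204 rad.
Bracket: H₀ sin φ sin δ + cos φ cos δ sin H₀ = 1.7204×0.54902×0.22129 + 0.83581×0.97521×0.98883 = 0.209016 + 0.805986 = 1.015002.
Q̄ = (S₀/π) × [bracket] = (1361/π) × 1.015002 = 439.72 W/m².
— Configuration B (φ=+38.0°):
cos H₀ = −tan(+38.0°) tan(+12.800°) = -0.1775, H₀ = 1.7492 rad.
Bracket: H₀ sin φ sin δ + cos φ cos δ sin H₀ = 1.7492×0.61566×0.22155 + 0.78801×0.97515×0.98412 = 0.238590 + 0.756225 = 0.994815.
Q̄ = (S₀/π) × [bracket] = (1361/π) × 0.994815 = 430.97 W/m².
Ratio Q̄_A / Q̄_B = 439.72 / 430.97 = 1.020.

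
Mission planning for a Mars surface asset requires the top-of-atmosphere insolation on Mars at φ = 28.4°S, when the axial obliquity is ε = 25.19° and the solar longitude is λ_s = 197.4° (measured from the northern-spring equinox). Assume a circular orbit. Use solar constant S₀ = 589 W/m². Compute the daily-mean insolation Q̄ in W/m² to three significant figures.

Q̄ ≈ 182 W/m²

Solar declination: sin δ = sin ε · sin λ_s = sin 25.19° × sin 197.4° = -0.12728, so δ = -7.312°.
cos H₀ = −tan(-28.4°) tan(-7.312°) = -0.0694, H₀ = 1.6402 rad.
Bracket: H₀ sin φ sin δ + cos φ cos δ sin H₀ = 1.6402×-0.47562×-0.12728 + 0.87965×0.99187×0.99759 = 0.099293 + 0.870396 = 0.969689.
Q̄ = (S₀/π) × [bracket] = (589/π) × 0.969689 = 181.8 W/m².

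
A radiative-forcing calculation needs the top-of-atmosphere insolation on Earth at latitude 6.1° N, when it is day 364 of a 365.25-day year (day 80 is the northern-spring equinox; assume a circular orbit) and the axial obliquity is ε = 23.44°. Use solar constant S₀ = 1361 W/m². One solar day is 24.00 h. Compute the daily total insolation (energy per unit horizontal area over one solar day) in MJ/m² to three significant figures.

Solar longitude: λ_s = 360° × (364 − 80)/365.25 = 279.918°.
sin δ = sin 23.44° × sin 279.918° = -0.39184, so δ = -23.069°.
cos H₀ = −tan(+6.1°) tan(-23.069°) = 0.0455, H₀ = 1.5253 rad.
Bracket: H₀ sin φ sin δ + cos φ cos δ sin H₀ = 1.5253×0.10626×-0.39184 + 0.99434×0.92003×0.99896 = -0.063509 + 0.913871 = 0.850362.
Q̄ = (S₀/π) × [bracket] = (1361/π) × 0.850362 = 368.39 W/m².
Daily total = Q̄ × 24.00 h × 3600 s/h = 368.39 × 24.00 × 3600 / 10⁶ = 31.83 MJ/m².

31.8 MJ/m²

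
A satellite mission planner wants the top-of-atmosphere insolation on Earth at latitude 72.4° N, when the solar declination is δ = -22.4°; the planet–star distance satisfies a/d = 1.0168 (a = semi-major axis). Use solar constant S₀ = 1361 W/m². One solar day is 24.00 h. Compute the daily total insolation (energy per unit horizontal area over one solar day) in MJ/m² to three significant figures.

cos H₀ = −tan(+72.4°) tan(-22.400°) = 1.2993 ≥ 1 ⇒ polar night, H₀ = 0 and Q̄ = 0.
Inverse-square distance factor (a/d)² = 1.0168² = 1.033882.
Daily total = Q̄ × 24.00 h × 3600 s/h = 0.00 MJ/m².

0.00 MJ/m²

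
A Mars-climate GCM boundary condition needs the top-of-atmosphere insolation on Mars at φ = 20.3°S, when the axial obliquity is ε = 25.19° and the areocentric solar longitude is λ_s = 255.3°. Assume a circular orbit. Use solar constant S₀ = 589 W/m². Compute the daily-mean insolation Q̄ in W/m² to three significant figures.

Q̄ ≈ 205 W/m²

sin δ = sin 25.19° × sin 255.3° = -0.41169, so δ = -24.311°.
cos H₀ = −tan(-20.3°) tan(-24.311°) = -0.1671, H₀ = 1.7387 rad.
Bracket: H₀ sin φ sin δ + cos φ cos δ sin H₀ = 1.7387×-0.34694×-0.41169 + 0.93789×0.91132×0.98594 = 0.248342 + 0.842701 = 1.091043.
Q̄ = (S₀/π) × [bracket] = (589/π) × 1.091043 = 204.6 W/m².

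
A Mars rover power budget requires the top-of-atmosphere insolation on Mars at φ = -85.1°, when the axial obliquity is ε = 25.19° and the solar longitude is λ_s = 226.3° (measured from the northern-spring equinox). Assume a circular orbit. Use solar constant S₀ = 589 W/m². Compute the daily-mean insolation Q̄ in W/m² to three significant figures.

Q̄ ≈ 181 W/m²

Solar declination: sin δ = sin ε · sin λ_s = sin 25.19° × sin 226.3° = -0.30771, so δ = -17.921°.
cos H₀ = −tan(-85.1°) tan(-17.921°) = -3.7723 ≤ −1 ⇒ polar day, H₀ = π.
Bracket: H₀ sin φ sin δ + cos φ cos δ sin H₀ = 3.1416×-0.99635×-0.30771 + 0.08542×0.95148×0.00000 = 0.963173 + 0.000000 = 0.963173.
Q̄ = (S₀/π) × [bracket] = (589/π) × 0.963173 = 180.6 W/m².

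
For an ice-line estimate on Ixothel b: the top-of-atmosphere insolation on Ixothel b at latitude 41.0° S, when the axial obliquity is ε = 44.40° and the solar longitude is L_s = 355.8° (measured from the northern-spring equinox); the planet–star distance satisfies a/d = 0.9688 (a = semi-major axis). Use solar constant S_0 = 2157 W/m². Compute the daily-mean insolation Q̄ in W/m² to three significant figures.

Solar declination: sin δ = sin ε · sin L_s = sin 44.40° × sin 355.8° = -0.05124, so δ = -2.937°.
cos h₀ = −tan(-41.0°) tan(-2.937°) = -0.0446, h₀ = 1.6154 rad.
Bracket: h₀ sin ϕ sin δ + cos ϕ cos δ sin h₀ = 1.6154×-0.65606×-0.05124 + 0.75471×0.99869×0.99900 = 0.054304 + 0.752968 = 0.807272.
Inverse-square distance factor (a/d)² = 0.9688² = 0.938573.
Q̄ = (S_0/π) × 0.938573 × [bracket] = (2157/π) × 0.938573 × 0.807272 = 520.2 W/m².

Q̄ ≈ 520 W/m²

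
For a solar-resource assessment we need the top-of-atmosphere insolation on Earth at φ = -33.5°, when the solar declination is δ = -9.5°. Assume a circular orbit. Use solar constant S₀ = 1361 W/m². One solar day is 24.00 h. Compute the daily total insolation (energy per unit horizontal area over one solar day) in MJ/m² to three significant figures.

cos H₀ = −tan(-33.5°) tan(-9.500°) = -0.1108, H₀ = 1.6818 rad.
Bracket: H₀ sin φ sin δ + cos φ cos δ sin H₀ = 1.6818×-0.55194×-0.16505 + 0.83389×0.98629×0.99385 = 0.153208 + 0.817399 = 0.970607.
Q̄ = (S₀/π) × [bracket] = (1361/π) × 0.970607 = 420.49 W/m².
Daily total = Q̄ × 24.00 h × 3600 s/h = 420.49 × 24.00 × 3600 / 10⁶ = 36.33 MJ/m².

36.3 MJ/m²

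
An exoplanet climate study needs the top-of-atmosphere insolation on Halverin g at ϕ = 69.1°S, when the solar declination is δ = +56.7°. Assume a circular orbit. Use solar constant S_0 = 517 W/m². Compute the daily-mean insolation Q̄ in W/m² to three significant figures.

Q̄ ≈ 0.00 W/m²

cos h₀ = −tan(-69.1°) tan(+56.700°) = 3.9867 ≥ 1 ⇒ polar night, h₀ = 0 and Q̄ = 0.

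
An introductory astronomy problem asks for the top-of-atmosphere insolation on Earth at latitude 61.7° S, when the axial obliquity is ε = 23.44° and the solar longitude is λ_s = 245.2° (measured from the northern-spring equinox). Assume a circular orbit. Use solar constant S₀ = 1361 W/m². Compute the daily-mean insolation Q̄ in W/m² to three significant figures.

Q̄ ≈ 460 W/m²

Solar declination: sin δ = sin ε · sin λ_s = sin 23.44° × sin 245.2° = -0.36110, so δ = -21.168°.
cos H₀ = −tan(-61.7°) tan(-21.168°) = -0.7192, H₀ = 2.3734 rad.
Bracket: H₀ sin φ sin δ + cos φ cos δ sin H₀ = 2.3734×-0.88048×-0.36110 + 0.47409×0.93253×0.69484 = 0.754602 + 0.307191 = 1.061793.
Q̄ = (S₀/π) × [bracket] = (1361/π) × 1.061793 = 460.0 W/m².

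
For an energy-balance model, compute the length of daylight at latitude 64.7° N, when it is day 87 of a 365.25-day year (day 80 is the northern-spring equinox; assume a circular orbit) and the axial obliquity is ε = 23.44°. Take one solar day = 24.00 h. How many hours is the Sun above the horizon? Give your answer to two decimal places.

12.77 h

Solar longitude: λ_s = 360° × (87 − 80)/365.25 = 6.899°.
sin δ = sin 23.44° × sin 6.899° = 0.04778, so δ = +2.739°.
cos H₀ = −tan φ · tan δ = −tan(+64.7°) × tan(+2.739°) = -0.1012, so H₀ = 1.6722 rad = 95.81°.
Daylight = 2H₀/(2π) × 24.00 h = (1.6722/π) × 24.00 = 12.77 h.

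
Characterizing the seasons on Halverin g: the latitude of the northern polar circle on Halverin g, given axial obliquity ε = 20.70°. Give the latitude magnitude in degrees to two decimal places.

The polar circle is the lowest latitude that experiences at least one full rotation of continuous daylight at the northern-summer solstice; it lies at |ϕ| = 90° − ε = 90° − 20.70° = 69.30°.

69.30°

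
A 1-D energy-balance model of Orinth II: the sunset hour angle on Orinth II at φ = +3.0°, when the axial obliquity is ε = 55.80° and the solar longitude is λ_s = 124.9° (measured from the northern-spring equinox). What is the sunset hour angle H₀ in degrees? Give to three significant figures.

H₀ = 92.8°

Solar declination: sin δ = sin ε · sin λ_s = sin 55.80° × sin 124.9° = 0.67833, so δ = +42.713°.
cos H₀ = −tan φ · tan δ = −tan(+3.0°) × tan(+42.713°) = -0.0484, so H₀ = 1.6192 rad = 92.77°.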